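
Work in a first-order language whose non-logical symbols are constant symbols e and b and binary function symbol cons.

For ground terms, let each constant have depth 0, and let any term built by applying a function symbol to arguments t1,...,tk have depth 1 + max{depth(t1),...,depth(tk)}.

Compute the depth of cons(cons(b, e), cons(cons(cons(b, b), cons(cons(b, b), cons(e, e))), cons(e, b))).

5

depth(cons(b, e)) = 1 + max(0, 0) = 1
depth(cons(b, b)) = 1 + max(0, 0) = 1
depth(cons(e, e)) = 1 + max(0, 0) = 1
depth(cons(cons(b, b), cons(e, e))) = 1 + max(1, 1) = 2
depth(cons(cons(b, b), cons(cons(b, b), cons(e, e)))) = 1 + max(1, 2) = 3
depth(cons(e, b)) = 1 + max(0, 0) = 1
depth(cons(cons(cons(b, b), cons(cons(b, b), cons(e, e))), cons(e, b))) = 1 + max(3, 1) = 4
depth(cons(cons(b, e), cons(cons(cons(b, b), cons(cons(b, b), cons(e, e))), cons(e, b)))) = 1 + max(1, 4) = 5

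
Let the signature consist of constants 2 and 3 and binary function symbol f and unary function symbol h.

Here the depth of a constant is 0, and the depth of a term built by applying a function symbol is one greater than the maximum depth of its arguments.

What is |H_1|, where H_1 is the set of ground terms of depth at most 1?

8

Write N_k for the number of ground terms of depth ≤ k. A term of depth ≤ k is either a constant or a function symbol applied to arguments of depth ≤ k−1, so N_k = 2 + N_{k-1}^2 + N_{k-1}.
N_0 = 2
N_1 = 2 + 2^2 + 2 = 8
Explicitly: 2, 3, f(2, 2), f(2, 3), f(3, 2), f(3, 3), h(2), h(3).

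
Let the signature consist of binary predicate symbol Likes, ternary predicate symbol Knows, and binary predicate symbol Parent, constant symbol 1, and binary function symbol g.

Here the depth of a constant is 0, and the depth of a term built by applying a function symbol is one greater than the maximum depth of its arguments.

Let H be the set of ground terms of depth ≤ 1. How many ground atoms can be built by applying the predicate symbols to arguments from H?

First count ground terms of depth ≤ 1.
Let N_k count ground terms of depth at most k. Each non-constant term of depth ≤ k is some function symbol applied to depth-≤(k−1) arguments, giving N_k = 1 + N_{k-1}^2.
N_0 = 1
N_1 = 1 + 1^2 = 2
Explicitly: 1, g(1, 1).
So |H| = 2.
Ground atoms are formed by filling each argument slot of a predicate with a term from H, so an r-ary predicate gives |H|^r atoms:
  Likes: 2^2 = 4;  Knows: 2^3 = 8;  Parent: 2^2 = 4
Total ground atoms: 4 + 8 + 4 = 16.

16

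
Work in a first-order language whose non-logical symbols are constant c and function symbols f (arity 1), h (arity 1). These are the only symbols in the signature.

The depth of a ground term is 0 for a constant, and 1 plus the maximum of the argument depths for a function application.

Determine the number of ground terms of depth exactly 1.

If N_k denotes the number of depth-≤k ground terms, the 1 constant gives N_0 = 1, and each function symbol of arity r contributes N_{k-1}^r new terms at level k: N_k = 1 + N_{k-1} + N_{k-1}.
N_0 = 1
N_1 = 1 + 1 + 1 = 3
Terms of depth exactly 1: N_1 − N_0 = 3 − 1 = 2.

2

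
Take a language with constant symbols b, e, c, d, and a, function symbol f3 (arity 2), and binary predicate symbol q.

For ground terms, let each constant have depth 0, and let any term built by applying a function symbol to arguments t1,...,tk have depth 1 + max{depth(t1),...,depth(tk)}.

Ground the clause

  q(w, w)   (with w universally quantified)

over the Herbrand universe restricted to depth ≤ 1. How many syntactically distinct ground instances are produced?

30

Ground terms of depth ≤ 1:
  Write N_k for the number of ground terms of depth ≤ k. A term of depth ≤ k is either a constant or a function symbol applied to arguments of depth ≤ k−1, so N_k = 5 + N_{k-1}^2.
  N_0 = 5
  N_1 = 5 + 5^2 = 30
So there are 30 ground terms available for substitution.
There is 1 variable to instantiate (w),  occurring in at least one literal, so different choices give different ground instances.
Number of ground instances = 30.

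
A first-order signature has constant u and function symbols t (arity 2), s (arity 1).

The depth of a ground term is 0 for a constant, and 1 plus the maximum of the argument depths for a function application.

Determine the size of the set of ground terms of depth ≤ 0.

Write N_k for the number of ground terms of depth ≤ k. A term of depth ≤ k is either a constant or a function symbol applied to arguments of depth ≤ k−1, so N_k = 1 + N_{k-1}^2 + N_{k-1}.
N_0 = 1
Explicitly: u.

1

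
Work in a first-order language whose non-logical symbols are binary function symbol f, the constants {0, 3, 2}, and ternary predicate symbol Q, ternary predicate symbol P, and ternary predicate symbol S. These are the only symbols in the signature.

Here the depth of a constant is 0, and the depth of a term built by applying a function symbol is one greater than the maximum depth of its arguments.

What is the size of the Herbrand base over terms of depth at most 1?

First count ground terms of depth ≤ 1.
Let N_k count ground terms of depth at most k. Each non-constant term of depth ≤ k is some function symbol applied to depth-≤(k−1) arguments, giving N_k = 3 + N_{k-1}^2.
N_0 = 3
N_1 = 3 + 3^2 = 12
So |H| = 12.
Each predicate of arity r yields |H|^r ground atoms (one per choice of an r-tuple from H):
  Q: 12^3 = 1728;  P: 12^3 = 1728;  S: 12^3 = 1728
Total ground atoms: 1728 + 1728 + 1728 = 5184.

5184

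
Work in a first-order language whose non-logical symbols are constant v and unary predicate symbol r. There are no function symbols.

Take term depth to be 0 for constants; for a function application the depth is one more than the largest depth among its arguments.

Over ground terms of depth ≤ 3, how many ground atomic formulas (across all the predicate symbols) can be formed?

First count ground terms of depth ≤ 3.
With no function symbols every ground term is a constant, so there is exactly 1 ground term at every depth bound.
N_0 = 1
N_1 = 1
N_2 = 1
N_3 = 1
So |H| = 1.
Each predicate of arity r yields |H|^r ground atoms (one per choice of an r-tuple from H):
  r: 1
Total ground atoms: 1.

1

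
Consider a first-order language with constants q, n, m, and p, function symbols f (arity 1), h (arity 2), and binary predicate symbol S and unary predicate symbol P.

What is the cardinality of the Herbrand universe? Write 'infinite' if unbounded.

infinite

The signature has at least one function symbol (f, arity 1) and at least one constant (q).
Iterating f gives infinitely many distinct ground terms: q, f(q), f(f(q)), ...
So the Herbrand universe is infinite.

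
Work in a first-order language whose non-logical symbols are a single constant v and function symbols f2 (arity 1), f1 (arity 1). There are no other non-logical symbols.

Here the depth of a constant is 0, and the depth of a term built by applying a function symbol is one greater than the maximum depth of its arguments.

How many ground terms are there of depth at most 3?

15

If N_k denotes the number of depth-≤k ground terms, the 1 constant gives N_0 = 1, and each function symbol of arity r contributes N_{k-1}^r new terms at level k: N_k = 1 + N_{k-1} + N_{k-1}.
N_0 = 1
N_1 = 1 + 1 + 1 = 3
N_2 = 1 + 3 + 3 = 7
N_3 = 1 + 7 + 7 = 15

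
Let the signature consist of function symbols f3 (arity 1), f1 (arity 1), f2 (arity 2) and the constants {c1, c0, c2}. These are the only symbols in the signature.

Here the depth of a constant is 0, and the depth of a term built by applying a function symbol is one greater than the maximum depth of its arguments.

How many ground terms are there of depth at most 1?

18

Count level by level. With function symbols f3/1, f1/1, f2/2, the terms of depth ≤ k are the 3 constants together with each function applied to depth-≤(k−1) tuples, so N_k = 3 + N_{k-1} + N_{k-1} + N_{k-1}^2.
N_0 = 3
N_1 = 3 + 3 + 3 + 3^2 = 18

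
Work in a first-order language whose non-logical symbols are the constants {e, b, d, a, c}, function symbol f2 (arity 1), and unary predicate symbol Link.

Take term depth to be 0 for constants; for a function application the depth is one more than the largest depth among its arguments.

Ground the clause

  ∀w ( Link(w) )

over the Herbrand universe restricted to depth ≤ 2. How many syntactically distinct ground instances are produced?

Ground terms of depth ≤ 2:
  If N_k denotes the number of depth-≤k ground terms, the 5 constants give N_0 = 5, and each function symbol of arity r contributes N_{k-1}^r new terms at level k: N_k = 5 + N_{k-1}.
  N_0 = 5
  N_1 = 5 + 5 = 10
  N_2 = 5 + 10 = 15
So there are 15 ground terms available for substitution.
The clause has 1 distinct variable (w), which appears in the body. In the free term algebra distinct substitutions yield syntactically distinct ground instances.
Number of ground instances = 15.

15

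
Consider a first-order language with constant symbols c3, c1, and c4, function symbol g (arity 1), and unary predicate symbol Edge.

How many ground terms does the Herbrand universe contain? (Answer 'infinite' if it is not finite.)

The signature has at least one function symbol (g, arity 1) and at least one constant (c3).
Iterating g gives infinitely many distinct ground terms: c3, g(c3), g(g(c3)), ...
So the Herbrand universe is infinite.

infinite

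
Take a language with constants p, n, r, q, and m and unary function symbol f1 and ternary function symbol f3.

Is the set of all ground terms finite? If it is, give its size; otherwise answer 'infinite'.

The signature has at least one function symbol (f1, arity 1) and at least one constant (p).
Iterating f1 gives infinitely many distinct ground terms: p, f1(p), f1(f1(p)), ...
So the Herbrand universe is infinite.

infinite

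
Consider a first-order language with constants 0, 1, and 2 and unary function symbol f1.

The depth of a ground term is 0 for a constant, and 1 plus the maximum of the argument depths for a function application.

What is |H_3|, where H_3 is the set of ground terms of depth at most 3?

12

Write N_k for the number of ground terms of depth ≤ k. A term of depth ≤ k is either a constant or a function symbol applied to arguments of depth ≤ k−1, so N_k = 3 + N_{k-1}.
N_0 = 3
N_1 = 3 + 3 = 6
N_2 = 3 + 6 = 9
N_3 = 3 + 9 = 12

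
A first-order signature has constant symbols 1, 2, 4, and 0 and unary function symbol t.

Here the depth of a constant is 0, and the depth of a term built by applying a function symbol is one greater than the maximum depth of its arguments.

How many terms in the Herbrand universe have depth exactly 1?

4

Let N_k count ground terms of depth at most k. Each non-constant term of depth ≤ k is some function symbol applied to depth-≤(k−1) arguments, giving N_k = 4 + N_{k-1}.
N_0 = 4
N_1 = 4 + 4 = 8
Terms of depth exactly 1: N_1 − N_0 = 8 − 4 = 4.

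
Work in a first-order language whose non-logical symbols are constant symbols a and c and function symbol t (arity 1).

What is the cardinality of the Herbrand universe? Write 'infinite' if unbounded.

The signature has at least one function symbol (t, arity 1) and at least one constant (a).
Iterating t gives infinitely many distinct ground terms: a, t(a), t(t(a)), ...
So the Herbrand universe is infinite.

infinite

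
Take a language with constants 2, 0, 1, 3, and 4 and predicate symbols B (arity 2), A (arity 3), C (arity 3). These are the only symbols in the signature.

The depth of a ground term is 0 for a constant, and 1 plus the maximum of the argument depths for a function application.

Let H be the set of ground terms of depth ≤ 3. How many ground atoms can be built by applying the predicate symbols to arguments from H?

First count ground terms of depth ≤ 3.
With no function symbols every ground term is a constant, so there are exactly 5 ground terms at every depth bound.
N_0 = 5
N_1 = 5
N_2 = 5
N_3 = 5
So |H| = 5.
A ground atom is a predicate applied to a tuple of terms from H, so the count is the sum over predicates of |H|^arity:
  B: 5^2 = 25;  A: 5^3 = 125;  C: 5^3 = 125
Total ground atoms: 25 + 125 + 125 = 275.

275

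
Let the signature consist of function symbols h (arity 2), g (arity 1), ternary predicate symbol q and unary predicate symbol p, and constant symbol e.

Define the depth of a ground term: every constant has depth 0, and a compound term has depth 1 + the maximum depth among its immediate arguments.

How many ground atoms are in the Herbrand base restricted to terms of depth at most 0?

2

First count ground terms of depth ≤ 0.
Write N_k for the number of ground terms of depth ≤ k. A term of depth ≤ k is either a constant or a function symbol applied to arguments of depth ≤ k−1, so N_k = 1 + N_{k-1}^2 + N_{k-1}.
N_0 = 1
So |H| = 1.
Ground atoms are formed by filling each argument slot of a predicate with a term from H, so an r-ary predicate gives |H|^r atoms:
  q: 1^3 = 1;  p: 1
Total ground atoms: 1 + 1 = 2.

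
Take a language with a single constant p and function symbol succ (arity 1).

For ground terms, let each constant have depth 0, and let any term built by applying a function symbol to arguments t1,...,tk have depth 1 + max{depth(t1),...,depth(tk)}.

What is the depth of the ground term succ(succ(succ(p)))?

depth(succ(p)) = 1 + depth(p) = 1 + 0 = 1
depth(succ(succ(p))) = 1 + depth(succ(p)) = 1 + 1 = 2
depth(succ(succ(succ(p)))) = 1 + depth(succ(succ(p))) = 1 + 2 = 3

3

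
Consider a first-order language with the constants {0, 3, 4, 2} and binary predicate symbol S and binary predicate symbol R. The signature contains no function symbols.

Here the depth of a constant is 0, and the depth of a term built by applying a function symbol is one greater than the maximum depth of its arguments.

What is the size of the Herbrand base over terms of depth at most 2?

First count ground terms of depth ≤ 2.
With no function symbols every ground term is a constant, so there are exactly 4 ground terms at every depth bound.
N_0 = 4
N_1 = 4
N_2 = 4
Explicitly: 0, 3, 4, 2.
So |H| = 4.
Ground atoms are formed by filling each argument slot of a predicate with a term from H, so an r-ary predicate gives |H|^r atoms:
  S: 4^2 = 16;  R: 4^2 = 16
Total ground atoms: 16 + 16 = 32.

32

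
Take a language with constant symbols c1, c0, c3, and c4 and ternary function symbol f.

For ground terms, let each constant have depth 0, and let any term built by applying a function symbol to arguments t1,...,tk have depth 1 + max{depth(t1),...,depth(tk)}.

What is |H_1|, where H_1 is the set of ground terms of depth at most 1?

68

Let N_k = |{terms of depth ≤ k}|. Then N_0 = 4 and N_k = 4 + N_{k-1}^3 for k ≥ 1 (one summand per function symbol, arity giving the exponent).
N_0 = 4
N_1 = 4 + 4^3 = 68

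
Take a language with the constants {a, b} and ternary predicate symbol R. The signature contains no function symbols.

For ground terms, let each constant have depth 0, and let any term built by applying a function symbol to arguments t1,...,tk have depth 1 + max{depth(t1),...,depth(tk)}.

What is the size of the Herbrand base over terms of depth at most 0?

First count ground terms of depth ≤ 0.
With no function symbols every ground term is a constant, so there are exactly 2 ground terms at every depth bound.
N_0 = 2
Explicitly: a, b.
So |H| = 2.
A ground atom is a predicate applied to a tuple of terms from H, so the count is the sum over predicates of |H|^arity:
  R: 2^3 = 8
Total ground atoms: 8.

8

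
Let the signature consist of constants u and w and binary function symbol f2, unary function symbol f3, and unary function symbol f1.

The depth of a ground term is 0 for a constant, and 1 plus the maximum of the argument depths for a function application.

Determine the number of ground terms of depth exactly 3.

15008

Let N_k = |{terms of depth ≤ k}|. Then N_0 = 2 and N_k = 2 + N_{k-1}^2 + N_{k-1} + N_{k-1} for k ≥ 1 (one summand per function symbol, arity giving the exponent).
N_0 = 2
N_1 = 2 + 2^2 + 2 + 2 = 10
N_2 = 2 + 10^2 + 10 + 10 = 122
N_3 = 2 + 122^2 + 122 + 122 = 15130
Terms of depth exactly 3: N_3 − N_2 = 15130 − 122 = 15008.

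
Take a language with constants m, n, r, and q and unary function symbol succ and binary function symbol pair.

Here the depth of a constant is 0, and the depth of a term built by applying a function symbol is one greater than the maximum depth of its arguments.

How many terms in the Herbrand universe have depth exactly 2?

580

Count level by level. With function symbols succ/1, pair/2, the terms of depth ≤ k are the 4 constants together with each function applied to depth-≤(k−1) tuples, so N_k = 4 + N_{k-1} + N_{k-1}^2.
N_0 = 4
N_1 = 4 + 4 + 4^2 = 24
N_2 = 4 + 24 + 24^2 = 604
Terms of depth exactly 2: N_2 − N_1 = 604 − 24 = 580.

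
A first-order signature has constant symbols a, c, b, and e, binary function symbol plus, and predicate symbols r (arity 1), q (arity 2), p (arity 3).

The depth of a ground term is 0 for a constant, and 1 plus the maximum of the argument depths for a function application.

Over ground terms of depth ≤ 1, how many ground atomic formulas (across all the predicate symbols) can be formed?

First count ground terms of depth ≤ 1.
Let N_k count ground terms of depth at most k. Each non-constant term of depth ≤ k is some function symbol applied to depth-≤(k−1) arguments, giving N_k = 4 + N_{k-1}^2.
N_0 = 4
N_1 = 4 + 4^2 = 20
So |H| = 20.
Each predicate of arity r yields |H|^r ground atoms (one per choice of an r-tuple from H):
  r: 20;  q: 20^2 = 400;  p: 20^3 = 8000
Total ground atoms: 20 + 400 + 8000 = 8420.

8420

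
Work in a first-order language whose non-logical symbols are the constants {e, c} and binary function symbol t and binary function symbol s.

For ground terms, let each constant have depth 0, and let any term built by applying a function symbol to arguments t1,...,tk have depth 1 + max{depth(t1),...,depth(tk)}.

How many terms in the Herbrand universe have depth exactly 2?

Count level by level. With function symbols t/2, s/2, the terms of depth ≤ k are the 2 constants together with each function applied to depth-≤(k−1) tuples, so N_k = 2 + N_{k-1}^2 + N_{k-1}^2.
N_0 = 2
N_1 = 2 + 2^2 + 2^2 = 10
N_2 = 2 + 10^2 + 10^2 = 202
Terms of depth exactly 2: N_2 − N_1 = 202 − 10 = 192.

192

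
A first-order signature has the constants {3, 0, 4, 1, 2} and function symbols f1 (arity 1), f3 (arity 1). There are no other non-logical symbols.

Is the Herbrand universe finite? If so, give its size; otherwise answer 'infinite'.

The signature has at least one function symbol (f1, arity 1) and at least one constant (3).
Iterating f1 gives infinitely many distinct ground terms: 3, f1(3), f1(f1(3)), ...
So the Herbrand universe is infinite.

infinite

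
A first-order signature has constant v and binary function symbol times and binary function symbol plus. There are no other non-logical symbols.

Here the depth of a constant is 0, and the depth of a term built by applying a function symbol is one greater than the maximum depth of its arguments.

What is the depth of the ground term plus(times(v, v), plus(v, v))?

2

depth(times(v, v)) = 1 + max(0, 0) = 1
depth(plus(v, v)) = 1 + max(0, 0) = 1
depth(plus(times(v, v), plus(v, v))) = 1 + max(1, 1) = 2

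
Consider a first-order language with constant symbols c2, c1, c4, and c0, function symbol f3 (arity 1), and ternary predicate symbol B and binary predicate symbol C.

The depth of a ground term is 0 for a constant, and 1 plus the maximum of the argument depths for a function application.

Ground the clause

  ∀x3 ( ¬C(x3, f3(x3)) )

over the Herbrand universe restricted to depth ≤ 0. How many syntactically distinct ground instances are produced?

4

Ground terms of depth ≤ 0:
  Count level by level. With function symbols f3/1, the terms of depth ≤ k are the 4 constants together with each function applied to depth-≤(k−1) tuples, so N_k = 4 + N_{k-1}.
  N_0 = 4
  Explicitly: c2, c1, c4, c0.
So there are 4 ground terms available for substitution.
There is 1 variable to instantiate (x3),  occurring in at least one literal, so different choices give different ground instances.
Number of ground instances = 4.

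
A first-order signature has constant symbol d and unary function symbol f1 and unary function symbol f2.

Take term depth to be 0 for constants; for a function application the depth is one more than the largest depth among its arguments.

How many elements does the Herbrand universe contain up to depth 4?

Let N_k = |{terms of depth ≤ k}|. Then N_0 = 1 and N_k = 1 + N_{k-1} + N_{k-1} for k ≥ 1 (one summand per function symbol, arity giving the exponent).
N_0 = 1
N_1 = 1 + 1 + 1 = 3
N_2 = 1 + 3 + 3 = 7
N_3 = 1 + 7 + 7 = 15
N_4 = 1 + 15 + 15 = 31

31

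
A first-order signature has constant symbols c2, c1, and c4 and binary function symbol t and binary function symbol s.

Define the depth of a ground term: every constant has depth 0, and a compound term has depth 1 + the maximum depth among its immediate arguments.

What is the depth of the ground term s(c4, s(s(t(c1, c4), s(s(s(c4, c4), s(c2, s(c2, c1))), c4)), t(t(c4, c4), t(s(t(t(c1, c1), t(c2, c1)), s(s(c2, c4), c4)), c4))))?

depth(t(c1, c4)) = 1 + max(0, 0) = 1
depth(s(c4, c4)) = 1 + max(0, 0) = 1
depth(s(c2, c1)) = 1 + max(0, 0) = 1
depth(s(c2, s(c2, c1))) = 1 + max(0, 1) = 2
depth(s(s(c4, c4), s(c2, s(c2, c1)))) = 1 + max(1, 2) = 3
depth(s(s(s(c4, c4), s(c2, s(c2, c1))), c4)) = 1 + max(3, 0) = 4
depth(s(t(c1, c4), s(s(s(c4, c4), s(c2, s(c2, c1))), c4))) = 1 + max(1, 4) = 5
depth(t(c4, c4)) = 1 + max(0, 0) = 1
depth(t(c1, c1)) = 1 + max(0, 0) = 1
depth(t(c2, c1)) = 1 + max(0, 0) = 1
depth(t(t(c1, c1), t(c2, c1))) = 1 + max(1, 1) = 2
depth(s(c2, c4)) = 1 + max(0, 0) = 1
depth(s(s(c2, c4), c4)) = 1 + max(1, 0) = 2
depth(s(t(t(c1, c1), t(c2, c1)), s(s(c2, c4), c4))) = 1 + max(2, 2) = 3
depth(t(s(t(t(c1, c1), t(c2, c1)), s(s(c2, c4), c4)), c4)) = 1 + max(3, 0) = 4
depth(t(t(c4, c4), t(s(t(t(c1, c1), t(c2, c1)), s(s(c2, c4), c4)), c4))) = 1 + max(1, 4) = 5
depth(s(s(t(c1, c4), s(s(s(c4, c4), s(c2, s(c2, c1))), c4)), t(t(c4, c4), t(s(t(t(c1, c1), t(c2, c1)), s(s(c2, c4), c4)), c4)))) = 1 + max(5, 5) = 6
depth(s(c4, s(s(t(c1, c4), s(s(s(c4, c4), s(c2, s(c2, c1))), c4)), t(t(c4, c4), t(s(t(t(c1, c1), t(c2, c1)), s(s(c2, c4), c4)), c4))))) = 1 + max(0, 6) = 7

7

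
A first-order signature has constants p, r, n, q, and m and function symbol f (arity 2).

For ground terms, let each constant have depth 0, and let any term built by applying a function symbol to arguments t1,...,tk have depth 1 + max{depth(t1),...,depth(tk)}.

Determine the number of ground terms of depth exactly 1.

25

If N_k denotes the number of depth-≤k ground terms, the 5 constants give N_0 = 5, and each function symbol of arity r contributes N_{k-1}^r new terms at level k: N_k = 5 + N_{k-1}^2.
N_0 = 5
N_1 = 5 + 5^2 = 30
Terms of depth exactly 1: N_1 − N_0 = 30 − 5 = 25.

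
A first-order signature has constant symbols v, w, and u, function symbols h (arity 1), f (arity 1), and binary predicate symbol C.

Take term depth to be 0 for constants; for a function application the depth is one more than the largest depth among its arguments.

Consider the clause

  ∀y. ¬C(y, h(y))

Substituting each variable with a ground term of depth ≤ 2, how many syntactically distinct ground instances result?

Ground terms of depth ≤ 2:
  Count level by level. With function symbols h/1, f/1, the terms of depth ≤ k are the 3 constants together with each function applied to depth-≤(k−1) tuples, so N_k = 3 + N_{k-1} + N_{k-1}.
  N_0 = 3
  N_1 = 3 + 3 + 3 = 9
  N_2 = 3 + 9 + 9 = 21
So there are 21 ground terms available for substitution.
The variable y ranges independently over the available ground terms, and distinct assignments produce distinct instances.
Number of ground instances = 21.

21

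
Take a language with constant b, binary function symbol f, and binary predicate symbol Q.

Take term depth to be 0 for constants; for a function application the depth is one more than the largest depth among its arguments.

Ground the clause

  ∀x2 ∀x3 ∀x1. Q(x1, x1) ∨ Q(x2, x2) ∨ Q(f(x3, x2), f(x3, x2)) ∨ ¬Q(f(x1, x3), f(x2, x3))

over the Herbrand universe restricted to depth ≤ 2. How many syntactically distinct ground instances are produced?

125

Ground terms of depth ≤ 2:
  Write N_k for the number of ground terms of depth ≤ k. A term of depth ≤ k is either a constant or a function symbol applied to arguments of depth ≤ k−1, so N_k = 1 + N_{k-1}^2.
  N_0 = 1
  N_1 = 1 + 1^2 = 2
  N_2 = 1 + 2^2 = 5
  Explicitly: b, f(b, b), f(b, f(b, b)), f(f(b, b), b), f(f(b, b), f(b, b)).
So there are 5 ground terms available for substitution.
The body mentions every one of the 3 quantified variables; since ground terms form a free algebra, no two substitutions collapse to the same formula.
Number of ground instances = 5^3 = 125.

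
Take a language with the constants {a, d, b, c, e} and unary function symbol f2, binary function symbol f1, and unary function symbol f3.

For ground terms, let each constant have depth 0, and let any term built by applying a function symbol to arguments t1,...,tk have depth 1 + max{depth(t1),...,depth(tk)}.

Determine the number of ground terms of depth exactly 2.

Let N_k = |{terms of depth ≤ k}|. Then N_0 = 5 and N_k = 5 + N_{k-1} + N_{k-1}^2 + N_{k-1} for k ≥ 1 (one summand per function symbol, arity giving the exponent).
N_0 = 5
N_1 = 5 + 5 + 5^2 + 5 = 40
N_2 = 5 + 40 + 40^2 + 40 = 1685
Terms of depth exactly 2: N_2 − N_1 = 1685 − 40 = 1645.

1645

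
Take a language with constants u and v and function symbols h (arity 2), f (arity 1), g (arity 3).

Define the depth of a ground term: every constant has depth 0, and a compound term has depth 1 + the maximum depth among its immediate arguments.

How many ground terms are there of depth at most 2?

4370

Let N_k count ground terms of depth at most k. Each non-constant term of depth ≤ k is some function symbol applied to depth-≤(k−1) arguments, giving N_k = 2 + N_{k-1}^2 + N_{k-1} + N_{k-1}^3.
N_0 = 2
N_1 = 2 + 2^2 + 2 + 2^3 = 16
N_2 = 2 + 16^2 + 16 + 16^3 = 4370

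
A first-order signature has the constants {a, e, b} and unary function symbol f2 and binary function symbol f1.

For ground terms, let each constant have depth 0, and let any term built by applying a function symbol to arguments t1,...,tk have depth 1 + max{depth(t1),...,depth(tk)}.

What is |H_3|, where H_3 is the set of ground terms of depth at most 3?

Write N_k for the number of ground terms of depth ≤ k. A term of depth ≤ k is either a constant or a function symbol applied to arguments of depth ≤ k−1, so N_k = 3 + N_{k-1} + N_{k-1}^2.
N_0 = 3
N_1 = 3 + 3 + 3^2 = 15
N_2 = 3 + 15 + 15^2 = 243
N_3 = 3 + 243 + 243^2 = 59295

59295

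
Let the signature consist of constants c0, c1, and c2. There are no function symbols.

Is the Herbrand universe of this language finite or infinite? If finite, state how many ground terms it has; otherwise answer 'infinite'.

There are no function symbols, so every ground term is one of the 3 constants.
The Herbrand universe is {c0, c1, c2}, which is finite with 3 elements.

3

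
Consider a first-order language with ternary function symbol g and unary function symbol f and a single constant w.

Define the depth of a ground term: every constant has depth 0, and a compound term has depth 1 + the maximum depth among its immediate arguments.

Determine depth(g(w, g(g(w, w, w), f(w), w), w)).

3

depth(g(w, w, w)) = 1 + max(0, 0, 0) = 1
depth(f(w)) = 1 + depth(w) = 1 + 0 = 1
depth(g(g(w, w, w), f(w), w)) = 1 + max(1, 1, 0) = 2
depth(g(w, g(g(w, w, w), f(w), w), w)) = 1 + max(0, 2, 0) = 3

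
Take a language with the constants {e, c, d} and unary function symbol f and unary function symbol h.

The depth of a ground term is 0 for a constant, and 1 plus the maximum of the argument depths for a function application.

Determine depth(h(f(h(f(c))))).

4

depth(f(c)) = 1 + depth(c) = 1 + 0 = 1
depth(h(f(c))) = 1 + depth(f(c)) = 1 + 1 = 2
depth(f(h(f(c)))) = 1 + depth(h(f(c))) = 1 + 2 = 3
depth(h(f(h(f(c))))) = 1 + depth(f(h(f(c)))) = 1 + 3 = 4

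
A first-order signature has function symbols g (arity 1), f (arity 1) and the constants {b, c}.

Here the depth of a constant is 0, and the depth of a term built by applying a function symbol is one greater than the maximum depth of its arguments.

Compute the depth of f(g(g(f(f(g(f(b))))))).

7

depth(f(b)) = 1 + depth(b) = 1 + 0 = 1
depth(g(f(b))) = 1 + depth(f(b)) = 1 + 1 = 2
depth(f(g(f(b)))) = 1 + depth(g(f(b))) = 1 + 2 = 3
depth(f(f(g(f(b))))) = 1 + depth(f(g(f(b)))) = 1 + 3 = 4
depth(g(f(f(g(f(b)))))) = 1 + depth(f(f(g(f(b))))) = 1 + 4 = 5
depth(g(g(f(f(g(f(b))))))) = 1 + depth(g(f(f(g(f(b)))))) = 1 + 5 = 6
depth(f(g(g(f(f(g(f(b)))))))) = 1 + depth(g(g(f(f(g(f(b))))))) = 1 + 6 = 7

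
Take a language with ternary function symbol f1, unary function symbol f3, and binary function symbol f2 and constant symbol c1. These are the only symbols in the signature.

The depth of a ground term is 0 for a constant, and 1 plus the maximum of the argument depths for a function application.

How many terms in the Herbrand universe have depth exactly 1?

Let N_k count ground terms of depth at most k. Each non-constant term of depth ≤ k is some function symbol applied to depth-≤(k−1) arguments, giving N_k = 1 + N_{k-1}^3 + N_{k-1} + N_{k-1}^2.
N_0 = 1
N_1 = 1 + 1^3 + 1 + 1^2 = 4
Terms of depth exactly 1: N_1 − N_0 = 4 − 1 = 3.

3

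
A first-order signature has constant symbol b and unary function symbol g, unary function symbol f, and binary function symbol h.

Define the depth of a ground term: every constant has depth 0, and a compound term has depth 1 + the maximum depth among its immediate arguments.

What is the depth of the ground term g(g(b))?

2

depth(g(b)) = 1 + depth(b) = 1 + 0 = 1
depth(g(g(b))) = 1 + depth(g(b)) = 1 + 1 = 2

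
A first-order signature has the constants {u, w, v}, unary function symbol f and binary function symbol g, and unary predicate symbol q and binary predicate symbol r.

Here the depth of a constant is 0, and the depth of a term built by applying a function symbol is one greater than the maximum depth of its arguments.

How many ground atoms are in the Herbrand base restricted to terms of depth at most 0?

12

First count ground terms of depth ≤ 0.
Let N_k = |{terms of depth ≤ k}|. Then N_0 = 3 and N_k = 3 + N_{k-1} + N_{k-1}^2 for k ≥ 1 (one summand per function symbol, arity giving the exponent).
N_0 = 3
Explicitly: u, w, v.
So |H| = 3.
Each predicate of arity r yields |H|^r ground atoms (one per choice of an r-tuple from H):
  q: 3;  r: 3^2 = 9
Total ground atoms: 3 + 9 = 12.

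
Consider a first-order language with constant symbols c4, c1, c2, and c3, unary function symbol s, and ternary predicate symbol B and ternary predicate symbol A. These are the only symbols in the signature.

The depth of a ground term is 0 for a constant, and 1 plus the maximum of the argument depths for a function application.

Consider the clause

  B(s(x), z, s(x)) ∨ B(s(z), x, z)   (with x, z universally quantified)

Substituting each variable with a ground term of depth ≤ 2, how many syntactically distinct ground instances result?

144

Ground terms of depth ≤ 2:
  Let N_k = |{terms of depth ≤ k}|. Then N_0 = 4 and N_k = 4 + N_{k-1} for k ≥ 1 (one summand per function symbol, arity giving the exponent).
  N_0 = 4
  N_1 = 4 + 4 = 8
  N_2 = 4 + 8 = 12
So there are 12 ground terms available for substitution.
The body mentions every one of the 2 quantified variables; since ground terms form a free algebra, no two substitutions collapse to the same formula.
Number of ground instances = 12^2 = 144.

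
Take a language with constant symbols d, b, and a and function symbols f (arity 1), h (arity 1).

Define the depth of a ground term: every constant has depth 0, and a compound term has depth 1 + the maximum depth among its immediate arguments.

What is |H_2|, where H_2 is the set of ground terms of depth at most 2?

Let N_k count ground terms of depth at most k. Each non-constant term of depth ≤ k is some function symbol applied to depth-≤(k−1) arguments, giving N_k = 3 + N_{k-1} + N_{k-1}.
N_0 = 3
N_1 = 3 + 3 + 3 = 9
N_2 = 3 + 9 + 9 = 21

21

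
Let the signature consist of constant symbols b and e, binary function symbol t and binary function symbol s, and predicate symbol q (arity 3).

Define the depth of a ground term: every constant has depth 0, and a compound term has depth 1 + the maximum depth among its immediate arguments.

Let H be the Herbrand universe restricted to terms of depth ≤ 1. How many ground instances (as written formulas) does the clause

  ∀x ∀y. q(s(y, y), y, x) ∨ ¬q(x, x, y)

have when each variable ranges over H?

Ground terms of depth ≤ 1:
  Count level by level. With function symbols t/2, s/2, the terms of depth ≤ k are the 2 constants together with each function applied to depth-≤(k−1) tuples, so N_k = 2 + N_{k-1}^2 + N_{k-1}^2.
  N_0 = 2
  N_1 = 2 + 2^2 + 2^2 = 10
So there are 10 ground terms available for substitution.
The body mentions every one of the 2 quantified variables; since ground terms form a free algebra, no two substitutions collapse to the same formula.
Number of ground instances = 10^2 = 100.

100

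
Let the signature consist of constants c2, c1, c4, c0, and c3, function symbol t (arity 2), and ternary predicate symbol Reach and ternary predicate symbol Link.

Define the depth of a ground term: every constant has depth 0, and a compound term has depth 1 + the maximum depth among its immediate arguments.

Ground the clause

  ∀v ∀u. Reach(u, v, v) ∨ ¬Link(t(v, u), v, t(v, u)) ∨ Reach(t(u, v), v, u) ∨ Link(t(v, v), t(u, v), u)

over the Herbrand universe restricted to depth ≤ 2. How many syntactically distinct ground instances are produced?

Ground terms of depth ≤ 2:
  If N_k denotes the number of depth-≤k ground terms, the 5 constants give N_0 = 5, and each function symbol of arity r contributes N_{k-1}^r new terms at level k: N_k = 5 + N_{k-1}^2.
  N_0 = 5
  N_1 = 5 + 5^2 = 30
  N_2 = 5 + 30^2 = 905
So there are 905 ground terms available for substitution.
Each of v, u ranges independently over the available ground terms, and distinct assignments produce distinct instances.
Number of ground instances = 905^2 = 819025.

819025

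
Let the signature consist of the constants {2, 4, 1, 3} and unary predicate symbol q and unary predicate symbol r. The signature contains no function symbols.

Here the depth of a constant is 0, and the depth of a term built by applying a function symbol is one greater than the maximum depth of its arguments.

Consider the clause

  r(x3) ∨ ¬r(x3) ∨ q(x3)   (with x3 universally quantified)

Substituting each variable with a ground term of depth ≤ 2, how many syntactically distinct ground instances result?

Ground terms of depth ≤ 2:
  With no function symbols every ground term is a constant, so there are exactly 4 ground terms at every depth bound.
  N_0 = 4
  N_1 = 4
  N_2 = 4
  Explicitly: 2, 4, 1, 3.
So there are 4 ground terms available for substitution.
The body mentions the single quantified variable x3; since ground terms form a free algebra, no two substitutions collapse to the same formula.
Number of ground instances = 4.

4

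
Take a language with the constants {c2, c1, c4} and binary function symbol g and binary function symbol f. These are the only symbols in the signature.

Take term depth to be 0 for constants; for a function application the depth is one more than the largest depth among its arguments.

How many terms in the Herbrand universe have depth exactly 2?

864

If N_k denotes the number of depth-≤k ground terms, the 3 constants give N_0 = 3, and each function symbol of arity r contributes N_{k-1}^r new terms at level k: N_k = 3 + N_{k-1}^2 + N_{k-1}^2.
N_0 = 3
N_1 = 3 + 3^2 + 3^2 = 21
N_2 = 3 + 21^2 + 21^2 = 885
Terms of depth exactly 2: N_2 − N_1 = 885 − 21 = 864.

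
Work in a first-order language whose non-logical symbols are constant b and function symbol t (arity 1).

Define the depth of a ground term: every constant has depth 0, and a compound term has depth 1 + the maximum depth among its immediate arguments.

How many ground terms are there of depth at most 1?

Count level by level. With function symbols t/1, the terms of depth ≤ k are the 1 constant together with each function applied to depth-≤(k−1) tuples, so N_k = 1 + N_{k-1}.
N_0 = 1
N_1 = 1 + 1 = 2
Explicitly: b, t(b).

2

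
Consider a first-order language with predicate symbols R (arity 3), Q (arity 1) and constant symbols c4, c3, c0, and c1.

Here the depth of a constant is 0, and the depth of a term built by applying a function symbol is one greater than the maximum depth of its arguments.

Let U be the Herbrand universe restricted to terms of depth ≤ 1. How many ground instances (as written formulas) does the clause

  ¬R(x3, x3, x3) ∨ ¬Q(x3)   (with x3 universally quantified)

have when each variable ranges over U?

4

Ground terms of depth ≤ 1:
  With no function symbols every ground term is a constant, so there are exactly 4 ground terms at every depth bound.
  N_0 = 4
  N_1 = 4
So there are 4 ground terms available for substitution.
The clause has 1 distinct variable (x3), which appears in the body. In the free term algebra distinct substitutions yield syntactically distinct ground instances.
Number of ground instances = 4.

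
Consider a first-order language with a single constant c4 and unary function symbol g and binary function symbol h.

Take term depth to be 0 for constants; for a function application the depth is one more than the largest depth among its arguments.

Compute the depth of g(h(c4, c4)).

depth(h(c4, c4)) = 1 + max(0, 0) = 1
depth(g(h(c4, c4))) = 1 + depth(h(c4, c4)) = 1 + 1 = 2

2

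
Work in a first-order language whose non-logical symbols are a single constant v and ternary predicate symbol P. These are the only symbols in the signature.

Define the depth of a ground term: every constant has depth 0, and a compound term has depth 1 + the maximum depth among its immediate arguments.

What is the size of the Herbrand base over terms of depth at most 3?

1

First count ground terms of depth ≤ 3.
With no function symbols every ground term is a constant, so there is exactly 1 ground term at every depth bound.
N_0 = 1
N_1 = 1
N_2 = 1
N_3 = 1
Explicitly: v.
So |H| = 1.
A ground atom is a predicate applied to a tuple of terms from H, so the count is the sum over predicates of |H|^arity:
  P: 1^3 = 1
Total ground atoms: 1.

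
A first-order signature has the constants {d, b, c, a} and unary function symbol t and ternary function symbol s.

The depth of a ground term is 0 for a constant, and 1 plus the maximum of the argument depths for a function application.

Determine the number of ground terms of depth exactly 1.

Write N_k for the number of ground terms of depth ≤ k. A term of depth ≤ k is either a constant or a function symbol applied to arguments of depth ≤ k−1, so N_k = 4 + N_{k-1} + N_{k-1}^3.
N_0 = 4
N_1 = 4 + 4 + 4^3 = 72
Terms of depth exactly 1: N_1 − N_0 = 72 − 4 = 68.

68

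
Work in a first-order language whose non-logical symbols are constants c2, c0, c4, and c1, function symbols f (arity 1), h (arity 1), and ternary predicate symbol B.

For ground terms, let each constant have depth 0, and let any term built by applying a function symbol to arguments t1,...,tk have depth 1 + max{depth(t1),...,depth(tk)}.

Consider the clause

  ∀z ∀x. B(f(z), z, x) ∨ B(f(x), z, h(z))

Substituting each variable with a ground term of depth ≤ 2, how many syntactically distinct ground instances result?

784

Ground terms of depth ≤ 2:
  If N_k denotes the number of depth-≤k ground terms, the 4 constants give N_0 = 4, and each function symbol of arity r contributes N_{k-1}^r new terms at level k: N_k = 4 + N_{k-1} + N_{k-1}.
  N_0 = 4
  N_1 = 4 + 4 + 4 = 12
  N_2 = 4 + 12 + 12 = 28
So there are 28 ground terms available for substitution.
The body mentions every one of the 2 quantified variables; since ground terms form a free algebra, no two substitutions collapse to the same formula.
Number of ground instances = 28^2 = 784.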